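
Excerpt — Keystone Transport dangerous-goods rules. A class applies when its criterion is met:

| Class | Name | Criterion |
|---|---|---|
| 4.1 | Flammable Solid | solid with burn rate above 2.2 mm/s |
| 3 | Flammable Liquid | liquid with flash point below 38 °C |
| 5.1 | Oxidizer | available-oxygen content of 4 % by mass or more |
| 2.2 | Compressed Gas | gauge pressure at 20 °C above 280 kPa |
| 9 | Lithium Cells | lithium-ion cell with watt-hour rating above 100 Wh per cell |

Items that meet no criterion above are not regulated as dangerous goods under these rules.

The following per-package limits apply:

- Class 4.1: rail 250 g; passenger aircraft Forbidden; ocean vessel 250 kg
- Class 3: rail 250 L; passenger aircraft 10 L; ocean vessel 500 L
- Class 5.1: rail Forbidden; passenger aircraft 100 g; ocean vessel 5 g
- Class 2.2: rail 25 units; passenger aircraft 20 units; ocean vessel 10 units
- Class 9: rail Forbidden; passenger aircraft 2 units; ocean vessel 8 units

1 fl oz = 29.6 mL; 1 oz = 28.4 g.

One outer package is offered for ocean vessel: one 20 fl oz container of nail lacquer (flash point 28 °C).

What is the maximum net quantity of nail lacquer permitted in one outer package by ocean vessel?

With flash point 28 °C (< 38 °C), the nail lacquer falls in Class 3.
The ocean vessel limit for Class 3 is 500 L.

500 L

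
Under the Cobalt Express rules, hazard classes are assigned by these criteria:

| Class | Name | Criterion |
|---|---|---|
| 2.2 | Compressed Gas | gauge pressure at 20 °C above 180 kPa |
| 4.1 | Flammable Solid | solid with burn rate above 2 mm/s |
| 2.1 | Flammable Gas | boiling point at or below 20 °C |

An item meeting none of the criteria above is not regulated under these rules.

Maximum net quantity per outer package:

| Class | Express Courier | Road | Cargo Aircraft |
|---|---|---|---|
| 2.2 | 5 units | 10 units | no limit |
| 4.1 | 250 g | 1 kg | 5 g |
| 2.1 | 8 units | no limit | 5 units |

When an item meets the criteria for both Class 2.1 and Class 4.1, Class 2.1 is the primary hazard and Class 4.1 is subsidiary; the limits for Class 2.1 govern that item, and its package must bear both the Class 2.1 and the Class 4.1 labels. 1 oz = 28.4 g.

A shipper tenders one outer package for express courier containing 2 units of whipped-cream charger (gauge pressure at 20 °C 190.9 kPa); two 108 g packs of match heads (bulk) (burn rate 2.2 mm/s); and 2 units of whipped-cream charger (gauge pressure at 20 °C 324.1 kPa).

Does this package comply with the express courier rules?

The whipped-cream charger has gauge pressure at 20 °C 190.9 kPa, which is > 180 kPa, so it is Class 2.2 (Compressed Gas).
Match heads (bulk): burn rate 2.2 mm/s > 2 mm/s → Class 4.1 (Flammable Solid).
Whipped-cream charger: gauge pressure at 20 °C 324.1 kPa > 180 kPa → Class 2.2 (Compressed Gas).
Total Class 2.2: 2 units + 2 units = 4 units.
4 units ≤ 5 units (express courier limit, Class 2.2) — within limit.
Class 4.1 quantity: two 108 g packs = 216 g.
216 g is within the express courier limit of 250 g for Class 4.1.
Every hazard class is within its express courier limit and no segregation rule is violated.

Yes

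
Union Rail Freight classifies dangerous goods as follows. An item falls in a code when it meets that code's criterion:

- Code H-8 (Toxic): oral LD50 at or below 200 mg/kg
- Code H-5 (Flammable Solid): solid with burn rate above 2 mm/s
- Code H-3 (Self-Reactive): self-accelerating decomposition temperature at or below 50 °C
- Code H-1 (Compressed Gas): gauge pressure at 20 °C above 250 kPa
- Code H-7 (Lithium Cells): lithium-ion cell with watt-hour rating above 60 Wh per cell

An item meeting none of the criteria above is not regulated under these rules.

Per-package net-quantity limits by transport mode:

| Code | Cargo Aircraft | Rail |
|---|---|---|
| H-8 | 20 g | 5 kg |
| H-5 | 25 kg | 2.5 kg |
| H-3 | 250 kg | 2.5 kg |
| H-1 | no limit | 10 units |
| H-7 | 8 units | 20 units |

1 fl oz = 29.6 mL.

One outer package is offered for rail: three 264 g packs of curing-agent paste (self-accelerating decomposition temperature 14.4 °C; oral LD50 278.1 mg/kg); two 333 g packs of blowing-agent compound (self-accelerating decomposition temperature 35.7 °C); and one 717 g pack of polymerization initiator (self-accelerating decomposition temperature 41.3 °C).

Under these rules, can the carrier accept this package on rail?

Yes

Self-accelerating decomposition temperature 14.4 °C meets the Code H-3 criterion (Self-Reactive), so the curing-agent paste is Code H-3.
Self-accelerating decomposition temperature 35.7 °C meets the Code H-3 criterion (Self-Reactive), so the blowing-agent compound is Code H-3.
The polymerization initiator has self-accelerating decomposition temperature 41.3 °C, which is ≤ 50 °C, so it is Code H-3 (Self-Reactive).
Code H-3 net quantity: (three 264 g packs = 792 g) + (two 333 g packs = 666 g) + 717 g = 2.175 kg.
That is within the Code H-3 rail limit of 2.5 kg.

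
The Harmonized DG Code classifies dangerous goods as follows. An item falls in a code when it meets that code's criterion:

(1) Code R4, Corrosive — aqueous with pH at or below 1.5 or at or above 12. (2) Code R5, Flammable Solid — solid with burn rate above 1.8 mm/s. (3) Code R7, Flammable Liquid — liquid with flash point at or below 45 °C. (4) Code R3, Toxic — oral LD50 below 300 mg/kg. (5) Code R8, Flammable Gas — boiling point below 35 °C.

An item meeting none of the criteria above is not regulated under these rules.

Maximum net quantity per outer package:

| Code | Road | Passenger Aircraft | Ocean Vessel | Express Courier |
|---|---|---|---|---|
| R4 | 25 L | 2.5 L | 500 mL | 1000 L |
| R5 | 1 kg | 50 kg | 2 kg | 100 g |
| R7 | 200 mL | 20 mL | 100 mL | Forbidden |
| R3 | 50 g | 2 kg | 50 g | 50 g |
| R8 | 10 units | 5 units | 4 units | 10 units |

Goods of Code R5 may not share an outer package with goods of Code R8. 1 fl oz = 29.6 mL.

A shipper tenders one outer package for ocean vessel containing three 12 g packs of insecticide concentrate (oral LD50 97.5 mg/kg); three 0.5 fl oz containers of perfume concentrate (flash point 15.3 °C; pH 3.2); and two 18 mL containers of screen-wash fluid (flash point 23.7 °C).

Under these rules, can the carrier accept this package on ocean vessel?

Insecticide concentrate: oral LD50 97.5 mg/kg < 300 mg/kg → Code R3 (Toxic).
The perfume concentrate has flash point 15.3 °C, which is ≤ 45 °C, so it is Code R7 (Flammable Liquid).
The screen-wash fluid has flash point 23.7 °C, which is ≤ 45 °C, so it is Code R7 (Flammable Liquid).
Code R7 net quantity: (three 0.5 fl oz containers = 44.4 mL) + (two 18 mL containers = 36 mL) = 80.4 mL.
80.4 mL ≤ 100 mL (ocean vessel limit, Code R7) — within limit.
Code R3 quantity: three 12 g packs = 36 g.
36 g ≤ 50 g (ocean vessel limit, Code R3) — within limit.
The segregation rule (Code R5 with Code R8) does not apply to Code R7 with Code R3.
Every hazard code is within its ocean vessel limit and no segregation rule is violated.

Yes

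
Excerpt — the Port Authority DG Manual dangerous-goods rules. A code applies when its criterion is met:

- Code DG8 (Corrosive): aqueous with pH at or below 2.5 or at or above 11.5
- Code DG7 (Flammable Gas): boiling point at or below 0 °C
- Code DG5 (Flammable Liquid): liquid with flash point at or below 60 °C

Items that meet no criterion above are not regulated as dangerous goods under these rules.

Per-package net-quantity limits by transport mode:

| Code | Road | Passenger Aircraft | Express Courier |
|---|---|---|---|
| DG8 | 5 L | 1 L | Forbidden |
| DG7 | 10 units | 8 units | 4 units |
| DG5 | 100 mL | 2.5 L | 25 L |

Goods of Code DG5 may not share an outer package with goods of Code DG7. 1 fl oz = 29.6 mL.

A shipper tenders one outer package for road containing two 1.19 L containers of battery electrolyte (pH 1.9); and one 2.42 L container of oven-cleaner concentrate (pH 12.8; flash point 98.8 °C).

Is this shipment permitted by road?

pH 1.9 meets the Code DG8 criterion (Corrosive), so the battery electrolyte is Code DG8.
Oven-cleaner concentrate: pH 12.8 ≥ 11.5 → Code DG8 (Corrosive).
Code DG8 net quantity: (two 1.19 L containers = 2.38 L) + 2.42 L = 4.8 L.
That is within the Code DG8 road limit of 5 L.

Yes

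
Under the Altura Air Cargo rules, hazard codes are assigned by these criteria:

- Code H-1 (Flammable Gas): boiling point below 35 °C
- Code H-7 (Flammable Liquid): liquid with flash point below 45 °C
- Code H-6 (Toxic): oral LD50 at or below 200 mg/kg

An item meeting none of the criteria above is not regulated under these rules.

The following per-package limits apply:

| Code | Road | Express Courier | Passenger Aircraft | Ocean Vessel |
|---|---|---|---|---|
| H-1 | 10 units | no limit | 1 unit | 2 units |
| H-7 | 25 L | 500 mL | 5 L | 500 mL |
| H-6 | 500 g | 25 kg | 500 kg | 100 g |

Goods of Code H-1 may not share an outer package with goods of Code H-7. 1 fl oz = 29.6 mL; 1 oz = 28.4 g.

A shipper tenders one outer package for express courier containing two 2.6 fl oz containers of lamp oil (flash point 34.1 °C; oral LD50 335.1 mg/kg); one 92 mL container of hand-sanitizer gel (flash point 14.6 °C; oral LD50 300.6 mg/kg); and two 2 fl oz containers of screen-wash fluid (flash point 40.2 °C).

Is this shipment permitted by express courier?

Yes

With flash point 34.1 °C (< 45 °C), the lamp oil falls in Code H-7.
The hand-sanitizer gel has flash point 14.6 °C, which is < 45 °C, so it is Code H-7 (Flammable Liquid).
With flash point 40.2 °C (< 45 °C), the screen-wash fluid falls in Code H-7.
Total Code H-7: (two 2.6 fl oz containers = 153.92 mL) + 92 mL + (two 2 fl oz containers = 118.4 mL) = 364.32 mL.
364.32 mL is within the express courier limit of 500 mL for Code H-7.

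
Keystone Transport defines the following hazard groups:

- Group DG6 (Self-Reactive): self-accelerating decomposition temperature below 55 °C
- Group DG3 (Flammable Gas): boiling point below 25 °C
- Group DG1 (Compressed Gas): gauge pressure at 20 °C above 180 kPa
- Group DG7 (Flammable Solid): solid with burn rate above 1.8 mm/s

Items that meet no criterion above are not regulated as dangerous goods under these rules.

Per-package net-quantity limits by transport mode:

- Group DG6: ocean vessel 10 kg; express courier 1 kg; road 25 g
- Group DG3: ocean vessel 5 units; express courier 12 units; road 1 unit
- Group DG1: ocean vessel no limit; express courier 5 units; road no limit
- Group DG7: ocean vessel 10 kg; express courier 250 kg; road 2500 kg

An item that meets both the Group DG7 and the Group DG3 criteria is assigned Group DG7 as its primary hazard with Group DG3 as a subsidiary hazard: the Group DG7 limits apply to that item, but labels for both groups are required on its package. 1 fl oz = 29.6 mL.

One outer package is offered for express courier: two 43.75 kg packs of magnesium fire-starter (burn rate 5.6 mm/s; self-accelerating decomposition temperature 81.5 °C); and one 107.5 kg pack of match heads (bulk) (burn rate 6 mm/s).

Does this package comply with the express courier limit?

Yes

The magnesium fire-starter has burn rate 5.6 mm/s, which is > 1.8 mm/s, so it is Group DG7 (Flammable Solid).
The match heads (bulk) have burn rate 6 mm/s, which is > 1.8 mm/s, so they are Group DG7 (Flammable Solid).
Total Group DG7: (two 43.75 kg packs = 87.5 kg) + 107.5 kg = 195 kg.
195 kg ≤ 250 kg (express courier limit, Group DG7) — within limit.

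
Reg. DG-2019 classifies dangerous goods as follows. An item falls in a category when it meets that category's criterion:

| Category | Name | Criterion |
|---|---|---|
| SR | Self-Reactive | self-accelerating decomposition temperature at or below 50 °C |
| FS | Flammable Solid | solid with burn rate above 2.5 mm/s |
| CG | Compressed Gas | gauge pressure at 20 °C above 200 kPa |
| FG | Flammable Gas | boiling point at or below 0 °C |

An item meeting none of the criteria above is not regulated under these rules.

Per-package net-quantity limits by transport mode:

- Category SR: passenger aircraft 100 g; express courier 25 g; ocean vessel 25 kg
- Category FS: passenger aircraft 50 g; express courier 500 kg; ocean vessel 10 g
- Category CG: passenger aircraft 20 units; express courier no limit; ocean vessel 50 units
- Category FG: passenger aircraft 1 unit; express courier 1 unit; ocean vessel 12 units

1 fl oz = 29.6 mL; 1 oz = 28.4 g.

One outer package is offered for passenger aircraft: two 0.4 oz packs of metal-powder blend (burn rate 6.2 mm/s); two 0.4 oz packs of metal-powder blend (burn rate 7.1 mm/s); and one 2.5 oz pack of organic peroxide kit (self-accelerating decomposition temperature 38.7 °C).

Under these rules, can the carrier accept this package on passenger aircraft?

Yes

The metal-powder blend has burn rate 6.2 mm/s, which is > 2.5 mm/s, so it is Category FS (Flammable Solid).
The metal-powder blend has burn rate 7.1 mm/s, which is > 2.5 mm/s, so it is Category FS (Flammable Solid).
Organic peroxide kit: self-accelerating decomposition temperature 38.7 °C ≤ 50 °C → Category SR (Self-Reactive).
Category FS net quantity: (two 0.4 oz packs = 22.72 g) + (two 0.4 oz packs = 22.72 g) = 45.44 g.
45.44 g is within the passenger aircraft limit of 50 g for Category FS.
Category SR quantity: one 2.5 oz pack = 71 g.
That is within the Category SR passenger aircraft limit of 100 g.
Every hazard category is within its passenger aircraft limit and no segregation rule is violated.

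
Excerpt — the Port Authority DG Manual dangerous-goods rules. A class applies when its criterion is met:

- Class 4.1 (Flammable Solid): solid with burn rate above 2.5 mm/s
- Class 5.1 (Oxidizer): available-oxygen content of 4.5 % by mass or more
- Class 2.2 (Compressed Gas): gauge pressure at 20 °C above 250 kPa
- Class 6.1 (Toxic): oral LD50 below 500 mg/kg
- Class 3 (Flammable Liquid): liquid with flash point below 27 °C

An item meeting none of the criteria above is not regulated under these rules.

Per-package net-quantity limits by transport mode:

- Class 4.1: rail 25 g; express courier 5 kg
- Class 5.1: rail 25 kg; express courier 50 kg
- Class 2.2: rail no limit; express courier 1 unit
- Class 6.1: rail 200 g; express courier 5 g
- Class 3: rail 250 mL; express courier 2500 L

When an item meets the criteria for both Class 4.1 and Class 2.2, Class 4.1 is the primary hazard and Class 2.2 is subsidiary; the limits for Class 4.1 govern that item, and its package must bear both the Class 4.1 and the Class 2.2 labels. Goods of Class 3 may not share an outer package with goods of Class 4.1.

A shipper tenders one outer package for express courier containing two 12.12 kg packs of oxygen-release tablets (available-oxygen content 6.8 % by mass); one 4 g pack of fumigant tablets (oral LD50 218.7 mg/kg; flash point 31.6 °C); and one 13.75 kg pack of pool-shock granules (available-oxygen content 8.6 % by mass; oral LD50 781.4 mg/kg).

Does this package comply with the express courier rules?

With available-oxygen content 6.8 % by mass (≥ 4.5 % by mass), the oxygen-release tablets fall in Class 5.1.
The fumigant tablets have oral LD50 218.7 mg/kg, which is < 500 mg/kg, so they are Class 6.1 (Toxic).
With available-oxygen content 8.6 % by mass (≥ 4.5 % by mass), the pool-shock granules fall in Class 5.1.
Class 5.1 net quantity: (two 12.12 kg packs = 24.24 kg) + 13.75 kg = 37.99 kg.
That is within the Class 5.1 express courier limit of 50 kg.
Class 6.1 quantity: 4 g.
4 g is within the express courier limit of 5 g for Class 6.1.
The segregation rule (Class 3 with Class 4.1) does not apply to Class 5.1 with Class 6.1.
Every hazard class is within its express courier limit and no segregation rule is violated.

Yes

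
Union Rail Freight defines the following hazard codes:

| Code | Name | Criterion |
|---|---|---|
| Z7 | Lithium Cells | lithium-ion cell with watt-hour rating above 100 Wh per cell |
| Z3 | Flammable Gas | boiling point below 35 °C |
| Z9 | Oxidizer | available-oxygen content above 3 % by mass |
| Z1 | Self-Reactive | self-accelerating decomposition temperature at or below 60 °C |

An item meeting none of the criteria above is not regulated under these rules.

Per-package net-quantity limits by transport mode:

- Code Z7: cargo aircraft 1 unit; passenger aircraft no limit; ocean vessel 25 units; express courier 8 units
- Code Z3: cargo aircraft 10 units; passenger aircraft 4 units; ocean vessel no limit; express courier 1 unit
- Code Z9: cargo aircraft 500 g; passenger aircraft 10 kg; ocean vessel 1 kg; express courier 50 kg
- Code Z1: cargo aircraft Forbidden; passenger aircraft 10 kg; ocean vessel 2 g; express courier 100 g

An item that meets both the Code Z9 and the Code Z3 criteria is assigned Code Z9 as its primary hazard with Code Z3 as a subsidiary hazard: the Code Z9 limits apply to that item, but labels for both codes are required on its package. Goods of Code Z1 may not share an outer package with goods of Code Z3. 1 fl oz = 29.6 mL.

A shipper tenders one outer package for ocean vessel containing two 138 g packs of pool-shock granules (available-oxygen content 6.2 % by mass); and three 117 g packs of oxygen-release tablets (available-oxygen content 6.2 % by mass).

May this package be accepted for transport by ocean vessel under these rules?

Yes

Available-oxygen content 6.2 % by mass meets the Code Z9 criterion (Oxidizer), so the pool-shock granules are Code Z9.
Oxygen-release tablets: available-oxygen content 6.2 % by mass > 3 % by mass → Code Z9 (Oxidizer).
Code Z9 net quantity: (two 138 g packs = 276 g) + (three 117 g packs = 351 g) = 627 g.
627 g is within the ocean vessel limit of 1 kg for Code Z9.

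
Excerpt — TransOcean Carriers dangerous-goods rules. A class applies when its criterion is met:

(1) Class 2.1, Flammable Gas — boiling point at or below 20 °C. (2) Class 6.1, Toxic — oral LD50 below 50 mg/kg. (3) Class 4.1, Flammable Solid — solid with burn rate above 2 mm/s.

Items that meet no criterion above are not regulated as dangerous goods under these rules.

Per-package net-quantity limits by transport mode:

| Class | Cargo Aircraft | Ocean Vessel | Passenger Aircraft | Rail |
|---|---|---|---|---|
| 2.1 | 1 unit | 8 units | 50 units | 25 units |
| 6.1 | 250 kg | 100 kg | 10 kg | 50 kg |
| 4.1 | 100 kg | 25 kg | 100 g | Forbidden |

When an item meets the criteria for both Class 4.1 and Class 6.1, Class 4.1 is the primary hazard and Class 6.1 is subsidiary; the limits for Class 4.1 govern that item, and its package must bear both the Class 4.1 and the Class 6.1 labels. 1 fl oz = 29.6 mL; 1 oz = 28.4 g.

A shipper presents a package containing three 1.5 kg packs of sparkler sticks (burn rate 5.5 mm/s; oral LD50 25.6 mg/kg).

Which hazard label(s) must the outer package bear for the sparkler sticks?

Class 4.1 and 6.1

The sparkler sticks have burn rate 5.5 mm/s, which is > 2 mm/s, so they are Class 4.1 (Flammable Solid).
With oral LD50 25.6 mg/kg (< 50 mg/kg), the sparkler sticks fall in Class 6.1.
By the precedence rule Class 4.1 is primary and Class 6.1 is subsidiary, and that rule requires both labels on the package.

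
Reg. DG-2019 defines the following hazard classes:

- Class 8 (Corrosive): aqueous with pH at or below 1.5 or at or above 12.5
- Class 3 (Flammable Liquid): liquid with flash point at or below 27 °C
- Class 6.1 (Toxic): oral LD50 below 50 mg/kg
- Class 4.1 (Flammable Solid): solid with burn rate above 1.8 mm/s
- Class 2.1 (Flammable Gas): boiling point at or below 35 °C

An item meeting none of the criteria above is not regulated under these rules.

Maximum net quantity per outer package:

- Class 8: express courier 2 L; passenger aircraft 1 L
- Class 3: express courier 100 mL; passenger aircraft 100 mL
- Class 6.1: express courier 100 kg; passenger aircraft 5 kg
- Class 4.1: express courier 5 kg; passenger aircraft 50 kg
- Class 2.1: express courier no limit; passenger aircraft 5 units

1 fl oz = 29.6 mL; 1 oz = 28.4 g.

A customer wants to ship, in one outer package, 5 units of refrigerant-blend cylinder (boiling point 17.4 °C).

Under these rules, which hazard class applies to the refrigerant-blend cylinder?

Class 2.1

Boiling point 17.4 °C meets the Class 2.1 criterion (Flammable Gas), so the refrigerant-blend cylinder is Class 2.1.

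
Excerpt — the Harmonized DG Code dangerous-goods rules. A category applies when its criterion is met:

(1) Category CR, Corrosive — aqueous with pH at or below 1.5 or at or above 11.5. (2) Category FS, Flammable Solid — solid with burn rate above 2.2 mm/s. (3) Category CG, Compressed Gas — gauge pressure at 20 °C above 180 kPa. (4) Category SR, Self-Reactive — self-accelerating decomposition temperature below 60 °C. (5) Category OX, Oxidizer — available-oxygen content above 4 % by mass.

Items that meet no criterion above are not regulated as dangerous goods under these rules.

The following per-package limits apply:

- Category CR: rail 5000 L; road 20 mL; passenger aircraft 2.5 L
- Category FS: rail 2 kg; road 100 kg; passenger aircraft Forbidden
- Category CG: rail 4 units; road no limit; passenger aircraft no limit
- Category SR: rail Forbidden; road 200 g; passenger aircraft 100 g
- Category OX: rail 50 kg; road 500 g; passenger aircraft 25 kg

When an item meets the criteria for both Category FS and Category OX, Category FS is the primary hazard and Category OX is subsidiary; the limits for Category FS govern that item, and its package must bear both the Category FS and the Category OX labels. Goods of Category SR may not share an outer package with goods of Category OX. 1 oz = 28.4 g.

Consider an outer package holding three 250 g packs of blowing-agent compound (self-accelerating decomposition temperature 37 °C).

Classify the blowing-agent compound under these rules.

Category SR

With self-accelerating decomposition temperature 37 °C (< 60 °C), the blowing-agent compound falls in Category SR.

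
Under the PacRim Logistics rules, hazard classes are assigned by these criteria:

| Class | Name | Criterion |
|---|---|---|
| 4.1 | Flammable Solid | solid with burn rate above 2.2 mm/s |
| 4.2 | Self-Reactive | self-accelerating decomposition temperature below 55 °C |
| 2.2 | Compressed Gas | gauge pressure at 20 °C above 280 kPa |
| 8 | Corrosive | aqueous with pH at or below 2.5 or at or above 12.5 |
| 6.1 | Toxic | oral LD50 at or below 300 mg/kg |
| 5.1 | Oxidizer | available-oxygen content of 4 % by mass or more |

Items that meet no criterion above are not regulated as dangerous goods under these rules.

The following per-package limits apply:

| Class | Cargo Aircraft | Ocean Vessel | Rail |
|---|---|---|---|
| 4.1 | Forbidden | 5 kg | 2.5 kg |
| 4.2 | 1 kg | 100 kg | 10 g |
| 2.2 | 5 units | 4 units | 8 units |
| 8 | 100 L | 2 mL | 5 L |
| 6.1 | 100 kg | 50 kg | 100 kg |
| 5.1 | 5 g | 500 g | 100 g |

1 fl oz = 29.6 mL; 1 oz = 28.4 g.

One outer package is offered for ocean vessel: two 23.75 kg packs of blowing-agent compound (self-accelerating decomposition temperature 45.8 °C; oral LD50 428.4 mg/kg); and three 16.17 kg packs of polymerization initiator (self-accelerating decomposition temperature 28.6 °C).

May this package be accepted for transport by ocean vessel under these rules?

Blowing-agent compound: self-accelerating decomposition temperature 45.8 °C < 55 °C → Class 4.2 (Self-Reactive).
The polymerization initiator has self-accelerating decomposition temperature 28.6 °C, which is < 55 °C, so it is Class 4.2 (Self-Reactive).
Class 4.2 net quantity: (two 23.75 kg packs = 47.5 kg) + (three 16.17 kg packs = 48.51 kg) = 96.01 kg.
96.01 kg is within the ocean vessel limit of 100 kg for Class 4.2.

Yes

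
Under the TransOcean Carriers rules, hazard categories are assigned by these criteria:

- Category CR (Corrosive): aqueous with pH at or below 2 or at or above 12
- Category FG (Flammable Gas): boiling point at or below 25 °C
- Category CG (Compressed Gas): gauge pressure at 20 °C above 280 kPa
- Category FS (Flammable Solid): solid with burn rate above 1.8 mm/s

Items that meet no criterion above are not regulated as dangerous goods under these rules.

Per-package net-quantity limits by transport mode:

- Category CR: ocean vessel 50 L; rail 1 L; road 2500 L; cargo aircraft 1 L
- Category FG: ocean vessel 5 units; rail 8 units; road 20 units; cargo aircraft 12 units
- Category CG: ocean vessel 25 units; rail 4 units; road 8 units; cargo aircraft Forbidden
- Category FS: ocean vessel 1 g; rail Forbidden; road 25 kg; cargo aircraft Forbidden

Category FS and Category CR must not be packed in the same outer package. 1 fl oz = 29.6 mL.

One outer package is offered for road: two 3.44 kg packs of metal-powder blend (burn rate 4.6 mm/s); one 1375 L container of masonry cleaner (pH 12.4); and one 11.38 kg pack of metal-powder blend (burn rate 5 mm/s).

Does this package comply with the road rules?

The metal-powder blend has burn rate 4.6 mm/s, which is > 1.8 mm/s, so it is Category FS (Flammable Solid).
With pH 12.4 (≥ 12), the masonry cleaner falls in Category CR.
With burn rate 5 mm/s (> 1.8 mm/s), the metal-powder blend falls in Category FS.
Total Category FS: (two 3.44 kg packs = 6.88 kg) + 11.38 kg = 18.26 kg.
18.26 kg ≤ 25 kg (road limit, Category FS) — within limit.
Category CR quantity: 1375 L.
1375 L ≤ 2500 L (road limit, Category CR) — within limit.
Category FS and Category CR may not share an outer package.

No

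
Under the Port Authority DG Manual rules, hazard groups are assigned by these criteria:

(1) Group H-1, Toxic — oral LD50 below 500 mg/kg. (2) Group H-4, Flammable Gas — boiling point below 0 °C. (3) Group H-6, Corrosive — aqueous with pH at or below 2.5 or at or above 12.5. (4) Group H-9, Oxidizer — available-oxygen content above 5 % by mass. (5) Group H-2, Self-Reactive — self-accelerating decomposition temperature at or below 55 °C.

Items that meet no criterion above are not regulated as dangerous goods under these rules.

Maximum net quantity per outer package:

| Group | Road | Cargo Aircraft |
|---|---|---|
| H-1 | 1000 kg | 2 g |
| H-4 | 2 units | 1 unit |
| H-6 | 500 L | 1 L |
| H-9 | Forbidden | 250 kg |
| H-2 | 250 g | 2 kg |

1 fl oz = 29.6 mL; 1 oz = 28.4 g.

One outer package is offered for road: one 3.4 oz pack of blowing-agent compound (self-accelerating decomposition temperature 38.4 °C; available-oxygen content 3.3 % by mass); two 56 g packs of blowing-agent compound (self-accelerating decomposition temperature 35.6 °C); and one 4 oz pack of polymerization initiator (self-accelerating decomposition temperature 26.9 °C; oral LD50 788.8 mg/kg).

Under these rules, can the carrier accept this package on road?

No

With self-accelerating decomposition temperature 38.4 °C (≤ 55 °C), the blowing-agent compound falls in Group H-2.
With self-accelerating decomposition temperature 35.6 °C (≤ 55 °C), the blowing-agent compound falls in Group H-2.
With self-accelerating decomposition temperature 26.9 °C (≤ 55 °C), the polymerization initiator falls in Group H-2.
Group H-2 net quantity: (one 3.4 oz pack = 96.56 g) + (two 56 g packs = 112 g) + (one 4 oz pack = 113.6 g) = 322.16 g.
322.16 g > 250 g (road limit, Group H-2) — over the limit.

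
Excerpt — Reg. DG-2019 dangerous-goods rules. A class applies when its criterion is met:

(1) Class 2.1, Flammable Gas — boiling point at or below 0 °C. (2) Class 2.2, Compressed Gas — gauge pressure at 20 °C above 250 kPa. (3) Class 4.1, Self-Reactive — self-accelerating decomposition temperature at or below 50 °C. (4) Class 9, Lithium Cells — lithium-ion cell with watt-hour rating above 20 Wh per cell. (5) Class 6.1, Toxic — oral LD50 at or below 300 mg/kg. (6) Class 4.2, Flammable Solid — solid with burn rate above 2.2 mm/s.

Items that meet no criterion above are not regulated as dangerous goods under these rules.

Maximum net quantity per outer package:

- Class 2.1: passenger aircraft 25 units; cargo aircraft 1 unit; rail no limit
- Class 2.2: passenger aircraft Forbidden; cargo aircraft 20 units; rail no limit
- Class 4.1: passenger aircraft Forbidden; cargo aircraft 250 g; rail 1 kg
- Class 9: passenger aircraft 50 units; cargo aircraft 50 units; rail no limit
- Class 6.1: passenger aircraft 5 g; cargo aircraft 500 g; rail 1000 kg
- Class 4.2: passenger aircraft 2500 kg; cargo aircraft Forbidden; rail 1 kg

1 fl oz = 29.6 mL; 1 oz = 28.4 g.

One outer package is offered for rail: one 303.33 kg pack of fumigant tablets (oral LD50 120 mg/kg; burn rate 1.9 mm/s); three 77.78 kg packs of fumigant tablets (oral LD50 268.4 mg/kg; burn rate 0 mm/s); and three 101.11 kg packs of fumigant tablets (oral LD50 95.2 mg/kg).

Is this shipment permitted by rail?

Yes

Oral LD50 120 mg/kg meets the Class 6.1 criterion (Toxic), so the fumigant tablets are Class 6.1.
Oral LD50 268.4 mg/kg meets the Class 6.1 criterion (Toxic), so the fumigant tablets are Class 6.1.
The fumigant tablets have oral LD50 95.2 mg/kg, which is ≤ 300 mg/kg, so they are Class 6.1 (Toxic).
Class 6.1 net quantity: 303.33 kg + (three 77.78 kg packs = 233.34 kg) + (three 101.11 kg packs = 303.33 kg) = 840 kg.
840 kg ≤ 1000 kg (rail limit, Class 6.1) — within limit.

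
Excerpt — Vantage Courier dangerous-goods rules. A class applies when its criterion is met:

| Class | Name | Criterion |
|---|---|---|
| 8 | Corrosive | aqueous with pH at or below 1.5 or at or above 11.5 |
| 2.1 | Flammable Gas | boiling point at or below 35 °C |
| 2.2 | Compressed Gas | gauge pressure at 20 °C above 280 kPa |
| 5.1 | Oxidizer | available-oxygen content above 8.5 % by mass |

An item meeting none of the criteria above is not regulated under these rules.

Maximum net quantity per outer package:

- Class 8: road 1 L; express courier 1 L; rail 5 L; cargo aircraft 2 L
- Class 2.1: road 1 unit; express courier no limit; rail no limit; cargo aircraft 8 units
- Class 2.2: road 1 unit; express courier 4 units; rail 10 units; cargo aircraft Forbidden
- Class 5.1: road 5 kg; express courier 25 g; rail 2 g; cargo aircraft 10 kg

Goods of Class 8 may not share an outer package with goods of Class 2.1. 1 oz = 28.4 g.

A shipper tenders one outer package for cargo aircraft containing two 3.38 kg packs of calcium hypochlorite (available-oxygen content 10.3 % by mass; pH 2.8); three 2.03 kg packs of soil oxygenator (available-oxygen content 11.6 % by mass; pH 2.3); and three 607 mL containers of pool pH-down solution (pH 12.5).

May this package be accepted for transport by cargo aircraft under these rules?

No

Available-oxygen content 10.3 % by mass meets the Class 5.1 criterion (Oxidizer), so the calcium hypochlorite is Class 5.1.
Available-oxygen content 11.6 % by mass meets the Class 5.1 criterion (Oxidizer), so the soil oxygenator is Class 5.1.
Pool pH-down solution: pH 12.5 ≥ 11.5 → Class 8 (Corrosive).
Total Class 5.1: (two 3.38 kg packs = 6.76 kg) + (three 2.03 kg packs = 6.09 kg) = 12.85 kg.
12.85 kg > 10 kg (cargo aircraft limit, Class 5.1) — over the limit.
Class 8 quantity: three 607 mL containers = 1.821 L.
1.821 L ≤ 2 L (cargo aircraft limit, Class 8) — within limit.
The segregation rule (Class 8 with Class 2.1) does not apply to Class 5.1 with Class 8.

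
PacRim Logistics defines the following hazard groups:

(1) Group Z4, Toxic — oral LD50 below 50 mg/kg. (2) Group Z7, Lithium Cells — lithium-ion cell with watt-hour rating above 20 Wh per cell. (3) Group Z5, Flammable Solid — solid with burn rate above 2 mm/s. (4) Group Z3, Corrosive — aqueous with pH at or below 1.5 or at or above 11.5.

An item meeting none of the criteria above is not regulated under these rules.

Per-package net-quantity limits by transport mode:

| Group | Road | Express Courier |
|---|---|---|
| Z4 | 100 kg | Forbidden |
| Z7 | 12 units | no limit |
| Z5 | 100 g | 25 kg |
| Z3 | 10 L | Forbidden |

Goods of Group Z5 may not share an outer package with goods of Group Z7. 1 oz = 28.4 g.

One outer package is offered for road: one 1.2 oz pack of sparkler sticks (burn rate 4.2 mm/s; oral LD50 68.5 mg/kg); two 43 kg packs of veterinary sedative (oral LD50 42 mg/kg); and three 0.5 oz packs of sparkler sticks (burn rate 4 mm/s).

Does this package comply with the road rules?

Yes

Burn rate 4.2 mm/s meets the Group Z5 criterion (Flammable Solid), so the sparkler sticks are Group Z5.
Veterinary sedative: oral LD50 42 mg/kg < 50 mg/kg → Group Z4 (Toxic).
With burn rate 4 mm/s (> 2 mm/s), the sparkler sticks fall in Group Z5.
Total Group Z5: (one 1.2 oz pack = 34.08 g) + (three 0.5 oz packs = 42.6 g) = 76.68 g.
76.68 g ≤ 100 g (road limit, Group Z5) — within limit.
Group Z4 quantity: two 43 kg packs = 86 kg.
86 kg is within the road limit of 100 kg for Group Z4.
The segregation rule (Group Z5 with Group Z7) does not apply to Group Z5 with Group Z4.
Every hazard group is within its road limit and no segregation rule is violated.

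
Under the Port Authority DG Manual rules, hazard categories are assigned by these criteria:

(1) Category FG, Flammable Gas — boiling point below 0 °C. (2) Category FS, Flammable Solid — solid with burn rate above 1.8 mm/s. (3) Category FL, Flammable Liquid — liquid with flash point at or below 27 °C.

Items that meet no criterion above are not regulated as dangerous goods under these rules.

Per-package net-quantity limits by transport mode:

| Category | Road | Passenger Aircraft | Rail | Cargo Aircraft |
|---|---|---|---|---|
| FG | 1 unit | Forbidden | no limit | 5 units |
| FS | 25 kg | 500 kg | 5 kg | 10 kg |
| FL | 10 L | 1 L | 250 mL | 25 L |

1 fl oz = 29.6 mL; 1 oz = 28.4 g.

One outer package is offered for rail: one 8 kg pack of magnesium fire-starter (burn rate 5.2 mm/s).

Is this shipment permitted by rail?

No

With burn rate 5.2 mm/s (> 1.8 mm/s), the magnesium fire-starter falls in Category FS.
Category FS quantity: 8 kg.
8 kg > 5 kg (rail limit, Category FS) — over the limit.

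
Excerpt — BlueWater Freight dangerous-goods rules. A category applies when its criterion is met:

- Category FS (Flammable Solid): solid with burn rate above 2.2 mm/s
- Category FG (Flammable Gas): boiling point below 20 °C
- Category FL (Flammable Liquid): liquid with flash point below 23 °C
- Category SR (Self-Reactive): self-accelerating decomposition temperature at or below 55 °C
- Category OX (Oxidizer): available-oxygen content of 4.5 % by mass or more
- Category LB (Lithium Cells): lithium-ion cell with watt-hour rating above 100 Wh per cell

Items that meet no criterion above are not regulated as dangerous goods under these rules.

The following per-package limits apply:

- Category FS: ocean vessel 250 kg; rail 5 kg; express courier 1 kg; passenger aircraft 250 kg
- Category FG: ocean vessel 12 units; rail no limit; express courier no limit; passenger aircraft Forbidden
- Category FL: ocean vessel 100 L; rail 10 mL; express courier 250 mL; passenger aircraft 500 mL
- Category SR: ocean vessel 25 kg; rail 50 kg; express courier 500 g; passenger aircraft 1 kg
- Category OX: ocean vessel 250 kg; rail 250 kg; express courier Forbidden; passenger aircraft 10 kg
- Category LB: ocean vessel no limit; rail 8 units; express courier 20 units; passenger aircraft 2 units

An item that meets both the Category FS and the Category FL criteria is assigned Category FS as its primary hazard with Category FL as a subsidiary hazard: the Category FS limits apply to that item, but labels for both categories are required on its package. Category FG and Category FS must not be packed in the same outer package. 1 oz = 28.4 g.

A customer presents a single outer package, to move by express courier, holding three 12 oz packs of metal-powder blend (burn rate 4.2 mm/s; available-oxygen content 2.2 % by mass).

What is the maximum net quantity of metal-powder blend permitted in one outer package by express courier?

With burn rate 4.2 mm/s (> 2.2 mm/s), the metal-powder blend falls in Category FS.
The express courier limit for Category FS is 1 kg.

1 kg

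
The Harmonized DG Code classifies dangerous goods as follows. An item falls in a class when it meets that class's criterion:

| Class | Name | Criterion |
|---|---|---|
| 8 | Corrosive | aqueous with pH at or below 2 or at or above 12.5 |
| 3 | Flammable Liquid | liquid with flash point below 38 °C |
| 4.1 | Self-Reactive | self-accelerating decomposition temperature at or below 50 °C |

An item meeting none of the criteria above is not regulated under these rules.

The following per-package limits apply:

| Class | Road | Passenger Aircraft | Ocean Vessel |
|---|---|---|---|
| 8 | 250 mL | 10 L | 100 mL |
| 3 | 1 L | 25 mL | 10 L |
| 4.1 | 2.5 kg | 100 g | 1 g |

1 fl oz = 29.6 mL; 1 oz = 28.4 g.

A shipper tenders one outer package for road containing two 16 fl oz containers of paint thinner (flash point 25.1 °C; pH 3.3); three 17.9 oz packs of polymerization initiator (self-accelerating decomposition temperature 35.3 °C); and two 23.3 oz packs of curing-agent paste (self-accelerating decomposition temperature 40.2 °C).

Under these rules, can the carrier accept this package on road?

The paint thinner has flash point 25.1 °C, which is < 38 °C, so it is Class 3 (Flammable Liquid).
Self-accelerating decomposition temperature 35.3 °C meets the Class 4.1 criterion (Self-Reactive), so the polymerization initiator is Class 4.1.
Curing-agent paste: self-accelerating decomposition temperature 40.2 °C ≤ 50 °C → Class 4.1 (Self-Reactive).
Class 4.1 net quantity: (three 17.9 oz packs = 1525.08 g) + (two 23.3 oz packs = 1323.44 g) = 2848.52 g.
That exceeds the Class 4.1 road limit of 2.5 kg.
Class 3 quantity: two 16 fl oz containers = 947.2 mL.
947.2 mL ≤ 1 L (road limit, Class 3) — within limit.

No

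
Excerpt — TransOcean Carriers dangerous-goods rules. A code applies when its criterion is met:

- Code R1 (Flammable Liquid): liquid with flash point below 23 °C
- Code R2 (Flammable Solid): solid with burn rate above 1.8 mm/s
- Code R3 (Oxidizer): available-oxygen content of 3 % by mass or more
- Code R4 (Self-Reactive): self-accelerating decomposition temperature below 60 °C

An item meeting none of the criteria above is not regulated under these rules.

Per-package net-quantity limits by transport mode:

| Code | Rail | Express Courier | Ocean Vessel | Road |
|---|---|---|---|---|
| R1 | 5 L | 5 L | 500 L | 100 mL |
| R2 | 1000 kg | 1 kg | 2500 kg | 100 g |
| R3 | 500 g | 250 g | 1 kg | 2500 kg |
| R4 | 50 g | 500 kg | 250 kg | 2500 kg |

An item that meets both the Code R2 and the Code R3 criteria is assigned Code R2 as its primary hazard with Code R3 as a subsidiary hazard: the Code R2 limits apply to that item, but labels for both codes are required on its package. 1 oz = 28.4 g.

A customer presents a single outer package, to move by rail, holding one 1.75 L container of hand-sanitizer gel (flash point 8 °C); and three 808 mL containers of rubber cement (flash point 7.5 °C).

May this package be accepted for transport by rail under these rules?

Yes

Hand-sanitizer gel: flash point 8 °C < 23 °C → Code R1 (Flammable Liquid).
Flash point 7.5 °C meets the Code R1 criterion (Flammable Liquid), so the rubber cement is Code R1.
Code R1 net quantity: 1.75 L + (three 808 mL containers = 2.424 L) = 4.174 L.
That is within the Code R1 rail limit of 5 L.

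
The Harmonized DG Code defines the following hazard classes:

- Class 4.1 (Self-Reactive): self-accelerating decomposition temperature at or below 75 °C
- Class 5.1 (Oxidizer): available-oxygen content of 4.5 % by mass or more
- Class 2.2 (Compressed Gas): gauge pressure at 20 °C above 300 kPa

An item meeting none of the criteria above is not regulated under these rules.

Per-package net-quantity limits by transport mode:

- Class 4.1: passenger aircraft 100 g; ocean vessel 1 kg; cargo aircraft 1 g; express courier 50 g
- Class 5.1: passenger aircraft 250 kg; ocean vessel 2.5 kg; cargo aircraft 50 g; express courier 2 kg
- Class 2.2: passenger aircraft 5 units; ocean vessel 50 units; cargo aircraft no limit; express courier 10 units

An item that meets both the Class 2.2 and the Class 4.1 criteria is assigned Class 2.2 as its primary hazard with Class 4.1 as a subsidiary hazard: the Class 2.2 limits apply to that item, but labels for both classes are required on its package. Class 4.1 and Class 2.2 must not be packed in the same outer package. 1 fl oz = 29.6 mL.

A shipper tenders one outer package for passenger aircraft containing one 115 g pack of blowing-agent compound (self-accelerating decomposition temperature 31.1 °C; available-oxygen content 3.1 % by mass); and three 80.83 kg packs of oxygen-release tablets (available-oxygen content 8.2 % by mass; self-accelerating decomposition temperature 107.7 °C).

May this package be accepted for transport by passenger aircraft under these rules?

No

Blowing-agent compound: self-accelerating decomposition temperature 31.1 °C ≤ 75 °C → Class 4.1 (Self-Reactive).
Available-oxygen content 8.2 % by mass meets the Class 5.1 criterion (Oxidizer), so the oxygen-release tablets are Class 5.1.
Class 4.1 quantity: 115 g.
That exceeds the Class 4.1 passenger aircraft limit of 100 g.
Class 5.1 quantity: three 80.83 kg packs = 242.49 kg.
That is within the Class 5.1 passenger aircraft limit of 250 kg.
The segregation rule (Class 4.1 with Class 2.2) does not apply to Class 4.1 with Class 5.1.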